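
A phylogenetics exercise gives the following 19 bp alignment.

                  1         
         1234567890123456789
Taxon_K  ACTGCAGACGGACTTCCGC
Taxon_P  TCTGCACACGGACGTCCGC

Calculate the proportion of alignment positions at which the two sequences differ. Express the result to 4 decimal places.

Mismatches occur at site 1 (A/T), site 7 (G/C), site 14 (T/G).
There are 3 differences over 19 sites, so p = 3/19 = 0.1579.

0.1579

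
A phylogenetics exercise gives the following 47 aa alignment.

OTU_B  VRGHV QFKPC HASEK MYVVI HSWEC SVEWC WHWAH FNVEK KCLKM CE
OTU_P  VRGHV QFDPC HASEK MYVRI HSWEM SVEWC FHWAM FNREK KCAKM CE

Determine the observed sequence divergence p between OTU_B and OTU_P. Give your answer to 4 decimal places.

0.1489

Mismatches occur at site 8 (K/D), site 19 (V/R), site 25 (C/M), site 31 (W/F), site 35 (H/M), site 38 (V/R), site 43 (L/A).
There are 7 differences over 47 sites, so p = 7/47 = 0.1489.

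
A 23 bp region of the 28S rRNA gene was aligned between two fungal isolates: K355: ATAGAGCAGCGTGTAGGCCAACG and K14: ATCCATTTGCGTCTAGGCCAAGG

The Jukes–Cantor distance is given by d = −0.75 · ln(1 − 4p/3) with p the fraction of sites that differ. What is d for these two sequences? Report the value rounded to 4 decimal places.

Differing sites — 3:A/C; 4:G/C; 6:G/T; 7:C/T; 8:A/T; 13:G/C; 22:C/G.
p = 7/23 = 0.304348.
d = −0.75 · ln(1 − (4/3)·0.304348) = −0.75 · ln(0.594203) = −0.75 · (-0.520534) = 0.3904.

0.3904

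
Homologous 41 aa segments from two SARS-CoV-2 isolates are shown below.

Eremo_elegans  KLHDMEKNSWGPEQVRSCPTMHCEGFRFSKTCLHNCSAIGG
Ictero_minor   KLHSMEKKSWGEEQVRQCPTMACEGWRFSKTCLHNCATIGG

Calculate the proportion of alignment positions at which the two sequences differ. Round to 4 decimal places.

0.1951

Differing sites — 4:D/S; 8:N/K; 12:P/E; 17:S/Q; 22:H/A; 26:F/W; 37:S/A; 38:A/T.
There are 8 differences over 41 sites, so p = 8/41 = 0.1951.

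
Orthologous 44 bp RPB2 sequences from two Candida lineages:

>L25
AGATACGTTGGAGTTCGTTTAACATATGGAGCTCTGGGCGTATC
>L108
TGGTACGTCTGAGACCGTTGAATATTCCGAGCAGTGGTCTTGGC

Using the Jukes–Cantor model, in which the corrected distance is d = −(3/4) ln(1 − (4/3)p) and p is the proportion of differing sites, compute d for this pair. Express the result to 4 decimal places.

Differing sites — 1:A/T; 3:A/G; 9:T/C; 10:G/T; 14:T/A; 15:T/C; 20:T/G; 23:C/T; 26:A/T; 27:T/C; 28:G/C; 33:T/A; 34:C/G; 38:G/T; 40:G/T; 42:A/G; 43:T/G.
p = 17/44 = 0.386364.
d = −0.75 · ln(1 − (4/3)·0.386364) = −0.75 · ln(0.484848) = −0.75 · (-0.723920) = 0.5429.

0.5429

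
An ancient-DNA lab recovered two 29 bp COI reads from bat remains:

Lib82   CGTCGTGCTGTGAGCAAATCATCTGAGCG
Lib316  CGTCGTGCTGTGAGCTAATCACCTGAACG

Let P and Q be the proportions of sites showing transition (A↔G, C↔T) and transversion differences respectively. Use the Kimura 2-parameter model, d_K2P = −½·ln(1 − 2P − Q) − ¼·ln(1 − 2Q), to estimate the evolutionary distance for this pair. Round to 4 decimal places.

Mismatches occur at site 16 (A/T, transversion), site 22 (T/C, transition), site 27 (G/A, transition).
Of the 3 differences, 2 transitions and 1 transversion over 29 sites: P = 2/29 = 0.068966, Q = 1/29 = 0.034483.
d = −0.5·ln(0.827585) − 0.25·ln(0.931034) = −0.5·(-0.189243) − 0.25·(-0.071459) = 0.1125.

0.1125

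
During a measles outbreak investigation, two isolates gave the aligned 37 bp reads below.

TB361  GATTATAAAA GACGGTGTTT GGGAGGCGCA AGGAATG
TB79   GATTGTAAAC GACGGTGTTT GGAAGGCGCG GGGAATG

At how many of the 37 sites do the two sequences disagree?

Mismatches occur at site 5 (A→G), site 10 (A→C), site 23 (G→A), site 30 (A→G), site 31 (A→G).
That gives 5 mismatches out of 37 aligned sites, so the Hamming distance is 5.

5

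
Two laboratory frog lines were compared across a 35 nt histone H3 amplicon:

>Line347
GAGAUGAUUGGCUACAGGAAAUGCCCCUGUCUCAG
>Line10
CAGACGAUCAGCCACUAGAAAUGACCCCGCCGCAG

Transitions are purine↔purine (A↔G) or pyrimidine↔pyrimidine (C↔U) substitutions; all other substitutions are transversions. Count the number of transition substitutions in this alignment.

The sequences differ at positions 1 (G/C, transversion), 5 (U/C, transition), 9 (U/C, transition), 10 (G/A, transition), 13 (U/C, transition), 16 (A/U, transversion), 17 (G/A, transition), 24 (C/A, transversion), 28 (U/C, transition), 30 (U/C, transition), 32 (U/G, transversion).
Of the 11 differences, 7 transitions and 4 transversions, so the answer is 7.

7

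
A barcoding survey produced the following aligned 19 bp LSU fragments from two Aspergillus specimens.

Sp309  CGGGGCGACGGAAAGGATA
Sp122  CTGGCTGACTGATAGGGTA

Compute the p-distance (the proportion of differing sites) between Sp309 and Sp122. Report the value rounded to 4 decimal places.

Differing sites — 2:G/T; 5:G/C; 6:C/T; 10:G/T; 13:A/T; 17:A/G.
There are 6 differences over 19 sites, so p = 6/19 = 0.3158.

0.3158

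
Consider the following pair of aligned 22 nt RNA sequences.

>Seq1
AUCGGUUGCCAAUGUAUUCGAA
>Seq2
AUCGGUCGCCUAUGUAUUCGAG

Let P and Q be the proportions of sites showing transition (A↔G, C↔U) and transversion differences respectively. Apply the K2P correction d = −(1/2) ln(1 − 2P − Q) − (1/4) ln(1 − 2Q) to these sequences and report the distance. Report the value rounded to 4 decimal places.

0.1527

Mismatches occur at site 7 (U→C, transition), site 11 (A→U, transversion), site 22 (A→G, transition).
Of the 3 differences, 2 transitions and 1 transversion over 22 sites: P = 2/22 = 0.090909, Q = 1/22 = 0.045455.
d = −0.5·ln(0.772727) − 0.25·ln(0.909090) = −0.5·(-0.257829) − 0.25·(-0.095311) = 0.1527.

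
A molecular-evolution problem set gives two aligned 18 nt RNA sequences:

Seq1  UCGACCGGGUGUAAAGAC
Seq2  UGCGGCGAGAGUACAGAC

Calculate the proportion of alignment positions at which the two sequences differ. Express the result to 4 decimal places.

The sequences differ at positions 2 (C/G), 3 (G/C), 4 (A/G), 5 (C/G), 8 (G/A), 10 (U/A), 14 (A/C).
There are 7 differences over 18 sites, so p = 7/18 = 0.3889.

0.3889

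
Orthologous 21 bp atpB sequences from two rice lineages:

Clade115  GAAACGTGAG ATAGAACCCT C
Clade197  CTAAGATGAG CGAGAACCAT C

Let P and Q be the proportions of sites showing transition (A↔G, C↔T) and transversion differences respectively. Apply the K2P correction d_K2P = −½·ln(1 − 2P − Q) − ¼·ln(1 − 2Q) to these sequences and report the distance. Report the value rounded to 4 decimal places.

Differing sites — 1:G/C (Tv); 2:A/T (Tv); 5:C/G (Tv); 6:G/A (Ti); 11:A/C (Tv); 12:T/G (Tv); 19:C/A (Tv).
Of the 7 differences, 1 transition and 6 transversions over 21 sites: P = 1/21 = 0.047619, Q = 6/21 = 0.285714.
d = −0.5·ln(0.619048) − 0.25·ln(0.428572) = −0.5·(-0.479572) − 0.25·(-0.847297) = 0.4516.

0.4516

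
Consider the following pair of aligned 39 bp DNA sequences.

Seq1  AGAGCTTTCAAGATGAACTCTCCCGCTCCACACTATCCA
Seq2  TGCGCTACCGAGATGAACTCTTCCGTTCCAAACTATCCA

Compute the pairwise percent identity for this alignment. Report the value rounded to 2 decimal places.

Differing sites — 1:A/T; 3:A/C; 7:T/A; 8:T/C; 10:A/G; 22:C/T; 26:C/T; 31:C/A.
31 of the 39 sites match, so the percent identity is 31/39 × 100 = 79.49%.

79.49%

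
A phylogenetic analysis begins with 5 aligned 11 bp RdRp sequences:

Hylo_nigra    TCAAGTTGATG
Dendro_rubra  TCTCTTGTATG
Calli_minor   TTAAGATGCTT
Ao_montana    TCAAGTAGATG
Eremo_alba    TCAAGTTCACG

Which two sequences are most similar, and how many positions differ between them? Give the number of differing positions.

Pairwise Hamming distances:
  Hylo_nigra vs Dendro_rubra: 5
  Hylo_nigra vs Calli_minor: 4
  Hylo_nigra vs Ao_montana: 1
  Hylo_nigra vs Eremo_alba: 2
  Dendro_rubra vs Calli_minor: 9
  Dendro_rubra vs Ao_montana: 5
  Dendro_rubra vs Eremo_alba: 6
  Calli_minor vs Ao_montana: 5
  Calli_minor vs Eremo_alba: 6
  Ao_montana vs Eremo_alba: 3
The smallest is 1, between Hylo_nigra and Ao_montana.

1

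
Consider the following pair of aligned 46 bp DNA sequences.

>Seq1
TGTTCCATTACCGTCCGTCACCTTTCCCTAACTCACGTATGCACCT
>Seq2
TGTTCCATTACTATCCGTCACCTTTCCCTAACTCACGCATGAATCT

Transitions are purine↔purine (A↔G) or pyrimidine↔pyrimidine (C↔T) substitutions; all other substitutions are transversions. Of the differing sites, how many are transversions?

1

Mismatches occur at site 12 (C→T, transition), site 13 (G→A, transition), site 38 (T→C, transition), site 42 (C→A, transversion), site 44 (C→T, transition).
Of the 5 differences, 4 transitions and 1 transversion, so the answer is 1.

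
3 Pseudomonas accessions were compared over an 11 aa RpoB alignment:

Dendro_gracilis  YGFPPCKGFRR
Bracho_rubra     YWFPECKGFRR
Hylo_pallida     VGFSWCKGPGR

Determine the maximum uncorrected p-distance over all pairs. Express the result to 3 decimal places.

0.545

Pairwise Hamming distances:
  Dendro_gracilis vs Bracho_rubra: 2
  Dendro_gracilis vs Hylo_pallida: 5
  Bracho_rubra vs Hylo_pallida: 6
The largest is 6 mismatches, between Bracho_rubra and Hylo_pallida; p = 6/11 = 0.545.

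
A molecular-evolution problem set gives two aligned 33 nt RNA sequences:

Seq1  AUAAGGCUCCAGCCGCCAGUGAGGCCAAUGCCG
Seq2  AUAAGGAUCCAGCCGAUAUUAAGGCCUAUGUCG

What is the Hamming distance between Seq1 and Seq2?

7

Differing sites — 7:C/A; 16:C/A; 17:C/U; 19:G/U; 21:G/A; 27:A/U; 31:C/U.
That gives 7 mismatches out of 33 aligned sites, so the Hamming distance is 7.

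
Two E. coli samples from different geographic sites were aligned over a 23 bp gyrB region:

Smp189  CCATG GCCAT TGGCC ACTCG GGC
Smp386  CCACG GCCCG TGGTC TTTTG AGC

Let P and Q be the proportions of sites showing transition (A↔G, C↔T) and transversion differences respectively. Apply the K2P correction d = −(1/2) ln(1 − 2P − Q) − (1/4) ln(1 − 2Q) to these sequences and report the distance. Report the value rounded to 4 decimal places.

Mismatches occur at site 4 (T→C, transition), site 9 (A→C, transversion), site 10 (T→G, transversion), site 14 (C→T, transition), site 16 (A→T, transversion), site 17 (C→T, transition), site 19 (C→T, transition), site 21 (G→A, transition).
Of the 8 differences, 5 transitions and 3 transversions over 23 sites: P = 5/23 = 0.217391, Q = 3/23 = 0.130435.
d = −0.5·ln(0.434783) − 0.25·ln(0.739130) = −0.5·(-0.832908) − 0.25·(-0.302281) = 0.4920.

0.4920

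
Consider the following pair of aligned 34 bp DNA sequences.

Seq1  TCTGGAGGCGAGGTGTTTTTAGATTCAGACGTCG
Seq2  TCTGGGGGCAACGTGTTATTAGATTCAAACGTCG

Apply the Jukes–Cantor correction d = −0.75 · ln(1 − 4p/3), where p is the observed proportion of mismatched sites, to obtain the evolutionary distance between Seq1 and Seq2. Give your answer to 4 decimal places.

0.1637

Differing sites — 6:A/G; 10:G/A; 12:G/C; 18:T/A; 28:G/A.
p = 5/34 = 0.147059.
d = −0.75 · ln(1 − (4/3)·0.147059) = −0.75 · ln(0.803921) = −0.75 · (-0.218254) = 0.1637.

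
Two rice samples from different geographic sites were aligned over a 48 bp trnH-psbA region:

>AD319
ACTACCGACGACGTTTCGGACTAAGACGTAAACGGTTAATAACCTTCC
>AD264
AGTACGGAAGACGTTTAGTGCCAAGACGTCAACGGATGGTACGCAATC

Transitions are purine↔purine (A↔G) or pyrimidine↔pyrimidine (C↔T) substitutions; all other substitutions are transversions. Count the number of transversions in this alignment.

11

Differing sites — 2:C/G (Tv); 6:C/G (Tv); 9:C/A (Tv); 17:C/A (Tv); 19:G/T (Tv); 20:A/G (Ti); 22:T/C (Ti); 30:A/C (Tv); 36:T/A (Tv); 38:A/G (Ti); 39:A/G (Ti); 42:A/C (Tv); 43:C/G (Tv); 45:T/A (Tv); 46:T/A (Tv); 47:C/T (Ti).
Of the 16 differences, 5 transitions and 11 transversions, so the answer is 11.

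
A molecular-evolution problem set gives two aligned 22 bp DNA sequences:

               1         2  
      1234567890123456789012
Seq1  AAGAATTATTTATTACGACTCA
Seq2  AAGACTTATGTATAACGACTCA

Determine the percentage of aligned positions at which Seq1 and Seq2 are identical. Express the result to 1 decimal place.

86.4%

Mismatches occur at site 5 (A→C), site 10 (T→G), site 14 (T→A).
19 of the 22 sites match, so the percent identity is 19/22 × 100 = 86.4%.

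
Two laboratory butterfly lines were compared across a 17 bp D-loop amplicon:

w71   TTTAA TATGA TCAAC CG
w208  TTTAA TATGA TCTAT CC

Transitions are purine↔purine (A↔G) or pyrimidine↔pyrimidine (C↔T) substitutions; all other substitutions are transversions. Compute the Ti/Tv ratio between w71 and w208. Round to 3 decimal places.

Differing sites — 13:A/T (Tv); 15:C/T (Ti); 17:G/C (Tv).
Of the 3 differences, 1 transition and 2 transversions, so Ti/Tv = 1/2 = 0.500.

0.500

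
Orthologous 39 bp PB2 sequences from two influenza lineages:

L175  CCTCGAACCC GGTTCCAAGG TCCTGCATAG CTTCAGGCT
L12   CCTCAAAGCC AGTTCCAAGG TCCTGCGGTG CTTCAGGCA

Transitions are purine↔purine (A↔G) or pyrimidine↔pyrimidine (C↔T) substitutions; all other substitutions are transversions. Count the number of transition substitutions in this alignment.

3

The sequences differ at positions 5 (G/A, transition), 8 (C/G, transversion), 11 (G/A, transition), 27 (A/G, transition), 28 (T/G, transversion), 29 (A/T, transversion), 39 (T/A, transversion).
Of the 7 differences, 3 transitions and 4 transversions, so the answer is 3.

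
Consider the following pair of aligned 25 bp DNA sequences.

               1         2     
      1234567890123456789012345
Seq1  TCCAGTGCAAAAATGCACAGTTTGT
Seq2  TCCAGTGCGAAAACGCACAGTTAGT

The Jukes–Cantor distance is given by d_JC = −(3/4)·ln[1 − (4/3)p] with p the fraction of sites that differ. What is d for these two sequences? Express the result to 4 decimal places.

Differing sites — 9:A/G; 14:T/C; 23:T/A.
p = 3/25 = 0.120000.
d = −0.75 · ln(1 − (4/3)·0.120000) = −0.75 · ln(0.840000) = −0.75 · (-0.174353) = 0.1308.

0.1308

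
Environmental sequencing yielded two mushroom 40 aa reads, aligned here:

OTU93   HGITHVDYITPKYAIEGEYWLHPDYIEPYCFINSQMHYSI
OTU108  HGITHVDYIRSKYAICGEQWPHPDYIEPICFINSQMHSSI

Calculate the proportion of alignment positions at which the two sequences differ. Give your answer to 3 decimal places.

The sequences differ at positions 10 (T/R), 11 (P/S), 16 (E/C), 19 (Y/Q), 21 (L/P), 29 (Y/I), 38 (Y/S).
There are 7 differences over 40 sites, so p = 7/40 = 0.175.

0.175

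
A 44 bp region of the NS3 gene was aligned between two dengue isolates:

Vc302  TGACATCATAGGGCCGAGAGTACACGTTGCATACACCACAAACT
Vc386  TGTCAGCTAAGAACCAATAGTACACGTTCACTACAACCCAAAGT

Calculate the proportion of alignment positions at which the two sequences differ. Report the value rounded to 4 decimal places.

Mismatches occur at site 3 (A→T), site 6 (T→G), site 8 (A→T), site 9 (T→A), site 12 (G→A), site 13 (G→A), site 16 (G→A), site 18 (G→T), site 29 (G→C), site 30 (C→A), site 31 (A→C), site 36 (C→A), site 38 (A→C), site 43 (C→G).
There are 14 differences over 44 sites, so p = 14/44 = 0.3182.

0.3182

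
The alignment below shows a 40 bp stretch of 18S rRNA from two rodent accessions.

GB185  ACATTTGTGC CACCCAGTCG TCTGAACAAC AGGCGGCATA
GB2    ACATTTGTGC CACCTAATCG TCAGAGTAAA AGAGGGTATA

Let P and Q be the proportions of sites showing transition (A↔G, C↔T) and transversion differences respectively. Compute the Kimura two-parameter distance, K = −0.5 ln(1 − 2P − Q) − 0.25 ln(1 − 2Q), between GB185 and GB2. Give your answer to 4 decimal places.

Mismatches occur at site 15 (C→T, transition), site 17 (G→A, transition), site 23 (T→A, transversion), site 26 (A→G, transition), site 27 (C→T, transition), site 30 (C→A, transversion), site 33 (G→A, transition), site 34 (C→G, transversion), site 37 (C→T, transition).
Of the 9 differences, 6 transitions and 3 transversions over 40 sites: P = 6/40 = 0.150000, Q = 3/40 = 0.075000.
d = −0.5·ln(0.625000) − 0.25·ln(0.850000) = −0.5·(-0.470004) − 0.25·(-0.162519) = 0.2756.

0.2756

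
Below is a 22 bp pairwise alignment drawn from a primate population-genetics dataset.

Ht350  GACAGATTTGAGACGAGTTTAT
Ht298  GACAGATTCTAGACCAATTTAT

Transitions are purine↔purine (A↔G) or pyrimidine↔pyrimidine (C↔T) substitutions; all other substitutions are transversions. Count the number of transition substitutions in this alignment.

Differing sites — 9:T/C (Ti); 10:G/T (Tv); 15:G/C (Tv); 17:G/A (Ti).
Of the 4 differences, 2 transitions and 2 transversions, so the answer is 2.

2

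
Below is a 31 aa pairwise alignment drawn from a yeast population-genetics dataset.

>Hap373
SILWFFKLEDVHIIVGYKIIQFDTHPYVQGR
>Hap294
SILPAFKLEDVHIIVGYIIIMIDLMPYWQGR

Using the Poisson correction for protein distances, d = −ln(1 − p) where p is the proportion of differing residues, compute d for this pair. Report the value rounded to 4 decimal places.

0.2985

Mismatches occur at site 4 (W↔P), site 5 (F↔A), site 18 (K↔I), site 21 (Q↔M), site 22 (F↔I), site 24 (T↔L), site 25 (H↔M), site 28 (V↔W).
p = 8/31 = 0.258065.
d = −ln(1 − 0.258065) = −ln(0.741935) = 0.2985.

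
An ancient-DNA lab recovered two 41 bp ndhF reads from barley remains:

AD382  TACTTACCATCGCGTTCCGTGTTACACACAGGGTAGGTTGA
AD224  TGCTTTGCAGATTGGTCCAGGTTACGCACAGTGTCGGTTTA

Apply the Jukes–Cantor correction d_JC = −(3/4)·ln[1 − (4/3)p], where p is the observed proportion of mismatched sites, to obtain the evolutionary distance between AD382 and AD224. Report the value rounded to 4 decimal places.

The sequences differ at positions 2 (A/G), 6 (A/T), 7 (C/G), 10 (T/G), 11 (C/A), 12 (G/T), 13 (C/T), 15 (T/G), 19 (G/A), 20 (T/G), 26 (A/G), 32 (G/T), 35 (A/C), 40 (G/T).
p = 14/41 = 0.341463.
d = −0.75 · ln(1 − (4/3)·0.341463) = −0.75 · ln(0.544716) = −0.75 · (-0.607491) = 0.4556.

0.4556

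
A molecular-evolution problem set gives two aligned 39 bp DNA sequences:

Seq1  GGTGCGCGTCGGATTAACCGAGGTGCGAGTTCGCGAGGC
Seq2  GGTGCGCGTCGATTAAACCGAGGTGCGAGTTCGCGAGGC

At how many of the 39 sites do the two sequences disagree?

3

Differing sites — 12:G/A; 13:A/T; 15:T/A.
That gives 3 mismatches out of 39 aligned sites, so the Hamming distance is 3.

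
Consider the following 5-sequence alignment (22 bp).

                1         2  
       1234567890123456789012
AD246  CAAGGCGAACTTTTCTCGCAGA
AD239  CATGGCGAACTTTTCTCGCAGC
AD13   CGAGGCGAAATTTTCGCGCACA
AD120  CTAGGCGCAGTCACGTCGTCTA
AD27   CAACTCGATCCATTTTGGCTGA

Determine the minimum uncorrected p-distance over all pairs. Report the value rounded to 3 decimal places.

Pairwise Hamming distances:
  AD246 vs AD239: 2
  AD246 vs AD13: 4
  AD246 vs AD120: 10
  AD246 vs AD27: 8
  AD239 vs AD13: 6
  AD239 vs AD120: 12
  AD239 vs AD27: 10
  AD13 vs AD120: 11
  AD13 vs AD27: 12
  AD120 vs AD27: 15
The smallest is 2 mismatches, between AD246 and AD239; p = 2/22 = 0.091.

0.091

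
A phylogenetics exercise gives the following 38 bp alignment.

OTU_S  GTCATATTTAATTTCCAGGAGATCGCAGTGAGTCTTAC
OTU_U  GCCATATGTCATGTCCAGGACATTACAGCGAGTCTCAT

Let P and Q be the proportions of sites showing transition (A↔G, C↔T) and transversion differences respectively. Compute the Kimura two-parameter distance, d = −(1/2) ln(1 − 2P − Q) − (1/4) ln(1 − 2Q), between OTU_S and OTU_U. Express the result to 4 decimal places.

The sequences differ at positions 2 (T/C, transition), 8 (T/G, transversion), 10 (A/C, transversion), 13 (T/G, transversion), 21 (G/C, transversion), 24 (C/T, transition), 25 (G/A, transition), 29 (T/C, transition), 36 (T/C, transition), 38 (C/T, transition).
Of the 10 differences, 6 transitions and 4 transversions over 38 sites: P = 6/38 = 0.157895, Q = 4/38 = 0.105263.
d = −0.5·ln(0.578947) − 0.25·ln(0.789474) = −0.5·(-0.546544) − 0.25·(-0.236388) = 0.3324.

0.3324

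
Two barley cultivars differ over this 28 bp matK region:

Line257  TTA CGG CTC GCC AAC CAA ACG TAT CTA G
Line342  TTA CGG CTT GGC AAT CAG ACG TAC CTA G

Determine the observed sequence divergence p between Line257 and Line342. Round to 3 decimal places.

Differing sites — 9:C/T; 11:C/G; 15:C/T; 18:A/G; 24:T/C.
There are 5 differences over 28 sites, so p = 5/28 = 0.179.

0.179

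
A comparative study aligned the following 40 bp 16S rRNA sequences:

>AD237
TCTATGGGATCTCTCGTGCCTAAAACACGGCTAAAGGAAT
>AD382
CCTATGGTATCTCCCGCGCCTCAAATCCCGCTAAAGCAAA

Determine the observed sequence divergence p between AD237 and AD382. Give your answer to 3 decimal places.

0.250

Mismatches occur at site 1 (T↔C), site 8 (G↔T), site 14 (T↔C), site 17 (T↔C), site 22 (A↔C), site 26 (C↔T), site 27 (A↔C), site 29 (G↔C), site 37 (G↔C), site 40 (T↔A).
There are 10 differences over 40 sites, so p = 10/40 = 0.250.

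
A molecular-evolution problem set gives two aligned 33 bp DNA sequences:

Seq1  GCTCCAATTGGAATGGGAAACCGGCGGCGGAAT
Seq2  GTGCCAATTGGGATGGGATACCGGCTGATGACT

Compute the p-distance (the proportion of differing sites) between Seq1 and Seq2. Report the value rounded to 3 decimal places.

0.242

Differing sites — 2:C/T; 3:T/G; 12:A/G; 19:A/T; 26:G/T; 28:C/A; 29:G/T; 32:A/C.
There are 8 differences over 33 sites, so p = 8/33 = 0.242.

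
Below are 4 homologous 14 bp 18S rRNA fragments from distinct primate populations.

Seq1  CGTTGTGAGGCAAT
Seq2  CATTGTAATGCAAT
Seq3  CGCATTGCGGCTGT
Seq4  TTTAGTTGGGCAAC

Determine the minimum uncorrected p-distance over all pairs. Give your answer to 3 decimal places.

Pairwise Hamming distances:
  Seq1 vs Seq2: 3
  Seq1 vs Seq3: 6
  Seq1 vs Seq4: 6
  Seq2 vs Seq3: 9
  Seq2 vs Seq4: 7
  Seq3 vs Seq4: 9
The smallest is 3 mismatches, between Seq1 and Seq2; p = 3/14 = 0.214.

0.214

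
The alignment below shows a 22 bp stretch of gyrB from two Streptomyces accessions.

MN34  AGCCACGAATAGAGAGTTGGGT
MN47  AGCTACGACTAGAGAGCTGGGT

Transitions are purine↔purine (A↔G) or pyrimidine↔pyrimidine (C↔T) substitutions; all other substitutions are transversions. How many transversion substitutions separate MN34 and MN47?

1

Mismatches occur at site 4 (C→T, transition), site 9 (A→C, transversion), site 17 (T→C, transition).
Of the 3 differences, 2 transitions and 1 transversion, so the answer is 1.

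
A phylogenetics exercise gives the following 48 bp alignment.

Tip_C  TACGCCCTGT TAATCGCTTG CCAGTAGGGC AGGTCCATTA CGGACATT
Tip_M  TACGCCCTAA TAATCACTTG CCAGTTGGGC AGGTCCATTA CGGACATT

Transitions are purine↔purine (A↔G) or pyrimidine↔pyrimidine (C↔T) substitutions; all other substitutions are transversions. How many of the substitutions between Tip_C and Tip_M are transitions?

2

Differing sites — 9:G/A (Ti); 10:T/A (Tv); 16:G/A (Ti); 26:A/T (Tv).
Of the 4 differences, 2 transitions and 2 transversions, so the answer is 2.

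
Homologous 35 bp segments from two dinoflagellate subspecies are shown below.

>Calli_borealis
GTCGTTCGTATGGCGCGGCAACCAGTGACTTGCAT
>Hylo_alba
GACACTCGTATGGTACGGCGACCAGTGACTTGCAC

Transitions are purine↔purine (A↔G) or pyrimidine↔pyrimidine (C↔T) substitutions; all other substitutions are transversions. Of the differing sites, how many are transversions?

Mismatches occur at site 2 (T↔A, transversion), site 4 (G↔A, transition), site 5 (T↔C, transition), site 14 (C↔T, transition), site 15 (G↔A, transition), site 20 (A↔G, transition), site 35 (T↔C, transition).
Of the 7 differences, 6 transitions and 1 transversion, so the answer is 1.

1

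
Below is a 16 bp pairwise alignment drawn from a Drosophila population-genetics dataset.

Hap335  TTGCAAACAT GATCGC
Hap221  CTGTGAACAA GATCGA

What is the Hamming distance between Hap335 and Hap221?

5

Mismatches occur at site 1 (T→C), site 4 (C→T), site 5 (A→G), site 10 (T→A), site 16 (C→A).
That gives 5 mismatches out of 16 aligned sites, so the Hamming distance is 5.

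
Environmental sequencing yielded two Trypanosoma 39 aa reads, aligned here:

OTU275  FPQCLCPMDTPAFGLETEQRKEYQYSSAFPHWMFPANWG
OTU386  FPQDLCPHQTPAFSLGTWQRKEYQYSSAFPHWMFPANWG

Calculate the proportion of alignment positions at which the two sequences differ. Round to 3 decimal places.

Mismatches occur at site 4 (C/D), site 8 (M/H), site 9 (D/Q), site 14 (G/S), site 16 (E/G), site 18 (E/W).
There are 6 differences over 39 sites, so p = 6/39 = 0.154.

0.154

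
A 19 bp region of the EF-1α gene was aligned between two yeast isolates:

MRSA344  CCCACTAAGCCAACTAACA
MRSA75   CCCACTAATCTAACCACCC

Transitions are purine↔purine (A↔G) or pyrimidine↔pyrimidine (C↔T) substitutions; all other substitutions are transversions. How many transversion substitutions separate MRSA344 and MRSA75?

3

Mismatches occur at site 9 (G→T, transversion), site 11 (C→T, transition), site 15 (T→C, transition), site 17 (A→C, transversion), site 19 (A→C, transversion).
Of the 5 differences, 2 transitions and 3 transversions, so the answer is 3.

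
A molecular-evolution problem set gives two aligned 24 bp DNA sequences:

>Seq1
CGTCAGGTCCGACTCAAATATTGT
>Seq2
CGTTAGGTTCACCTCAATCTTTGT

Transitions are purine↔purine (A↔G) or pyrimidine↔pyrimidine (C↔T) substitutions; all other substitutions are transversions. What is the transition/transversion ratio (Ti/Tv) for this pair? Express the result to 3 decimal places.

The sequences differ at positions 4 (C/T, transition), 9 (C/T, transition), 11 (G/A, transition), 12 (A/C, transversion), 18 (A/T, transversion), 19 (T/C, transition), 20 (A/T, transversion).
Of the 7 differences, 4 transitions and 3 transversions, so Ti/Tv = 4/3 = 1.333.

1.333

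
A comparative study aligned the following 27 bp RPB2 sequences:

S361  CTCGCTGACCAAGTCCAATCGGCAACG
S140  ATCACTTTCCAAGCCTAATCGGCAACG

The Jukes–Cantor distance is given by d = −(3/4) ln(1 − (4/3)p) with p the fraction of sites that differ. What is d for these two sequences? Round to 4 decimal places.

0.2635

The sequences differ at positions 1 (C/A), 4 (G/A), 7 (G/T), 8 (A/T), 14 (T/C), 16 (C/T).
p = 6/27 = 0.222222.
d = −0.75 · ln(1 − (4/3)·0.222222) = −0.75 · ln(0.703704) = −0.75 · (-0.351397) = 0.2635.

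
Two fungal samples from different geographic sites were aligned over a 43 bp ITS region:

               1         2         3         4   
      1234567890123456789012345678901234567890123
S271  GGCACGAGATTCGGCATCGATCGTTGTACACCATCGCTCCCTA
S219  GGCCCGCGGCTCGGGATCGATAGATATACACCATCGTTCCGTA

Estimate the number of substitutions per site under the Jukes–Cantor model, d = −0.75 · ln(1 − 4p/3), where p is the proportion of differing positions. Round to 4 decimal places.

0.2784

Mismatches occur at site 4 (A→C), site 7 (A→C), site 9 (A→G), site 10 (T→C), site 15 (C→G), site 22 (C→A), site 24 (T→A), site 26 (G→A), site 37 (C→T), site 41 (C→G).
p = 10/43 = 0.232558.
d = −0.75 · ln(1 − (4/3)·0.232558) = −0.75 · ln(0.689923) = −0.75 · (-0.371175) = 0.2784.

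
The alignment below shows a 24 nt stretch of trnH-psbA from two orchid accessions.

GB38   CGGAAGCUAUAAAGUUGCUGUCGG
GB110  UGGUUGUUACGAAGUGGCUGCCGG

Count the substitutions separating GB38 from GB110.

8

Mismatches occur at site 1 (C↔U), site 4 (A↔U), site 5 (A↔U), site 7 (C↔U), site 10 (U↔C), site 11 (A↔G), site 16 (U↔G), site 21 (U↔C).
That gives 8 mismatches out of 24 aligned sites, so the Hamming distance is 8.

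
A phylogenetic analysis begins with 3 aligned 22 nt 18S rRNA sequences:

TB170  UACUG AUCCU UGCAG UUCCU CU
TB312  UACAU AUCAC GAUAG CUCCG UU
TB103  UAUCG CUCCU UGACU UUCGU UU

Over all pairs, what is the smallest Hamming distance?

8

Pairwise Hamming distances:
  TB170 vs TB312: 10
  TB170 vs TB103: 8
  TB312 vs TB103: 14
The smallest is 8, between TB170 and TB103.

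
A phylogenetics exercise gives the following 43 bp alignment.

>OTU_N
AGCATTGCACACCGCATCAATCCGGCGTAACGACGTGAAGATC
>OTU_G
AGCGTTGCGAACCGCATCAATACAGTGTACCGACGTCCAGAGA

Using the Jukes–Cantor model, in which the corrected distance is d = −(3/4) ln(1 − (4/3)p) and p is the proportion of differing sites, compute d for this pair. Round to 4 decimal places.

0.3129

Differing sites — 4:A/G; 9:A/G; 10:C/A; 22:C/A; 24:G/A; 26:C/T; 30:A/C; 37:G/C; 38:A/C; 42:T/G; 43:C/A.
p = 11/43 = 0.255814.
d = −0.75 · ln(1 − (4/3)·0.255814) = −0.75 · ln(0.658915) = −0.75 · (-0.417161) = 0.3129.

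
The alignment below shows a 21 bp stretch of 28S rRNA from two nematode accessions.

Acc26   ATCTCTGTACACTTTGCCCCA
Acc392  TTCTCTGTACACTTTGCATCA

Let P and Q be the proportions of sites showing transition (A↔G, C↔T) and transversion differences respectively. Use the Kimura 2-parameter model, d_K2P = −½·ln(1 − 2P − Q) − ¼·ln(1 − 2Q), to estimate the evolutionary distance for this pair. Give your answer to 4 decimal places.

0.1585

The sequences differ at positions 1 (A/T, transversion), 18 (C/A, transversion), 19 (C/T, transition).
Of the 3 differences, 1 transition and 2 transversions over 21 sites: P = 1/21 = 0.047619, Q = 2/21 = 0.095238.
d = −0.5·ln(0.809524) − 0.25·ln(0.809524) = −0.5·(-0.211309) − 0.25·(-0.211309) = 0.1585.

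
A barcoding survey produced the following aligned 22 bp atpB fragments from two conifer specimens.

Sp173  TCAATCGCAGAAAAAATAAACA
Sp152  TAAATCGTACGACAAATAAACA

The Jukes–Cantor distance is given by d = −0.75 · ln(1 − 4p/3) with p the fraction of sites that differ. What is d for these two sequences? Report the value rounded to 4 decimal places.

The sequences differ at positions 2 (C/A), 8 (C/T), 10 (G/C), 11 (A/G), 13 (A/C).
p = 5/22 = 0.227273.
d = −0.75 · ln(1 − (4/3)·0.227273) = −0.75 · ln(0.696969) = −0.75 · (-0.361014) = 0.2708.

0.2708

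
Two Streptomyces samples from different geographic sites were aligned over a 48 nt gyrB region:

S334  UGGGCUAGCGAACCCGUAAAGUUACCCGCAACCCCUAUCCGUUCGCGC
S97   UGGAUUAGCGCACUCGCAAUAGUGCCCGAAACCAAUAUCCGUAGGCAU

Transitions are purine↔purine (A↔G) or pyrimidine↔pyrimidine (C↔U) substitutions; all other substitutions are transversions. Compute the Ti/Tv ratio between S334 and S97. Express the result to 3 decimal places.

1.000

The sequences differ at positions 4 (G/A, transition), 5 (C/U, transition), 11 (A/C, transversion), 14 (C/U, transition), 17 (U/C, transition), 20 (A/U, transversion), 21 (G/A, transition), 22 (U/G, transversion), 24 (A/G, transition), 29 (C/A, transversion), 34 (C/A, transversion), 35 (C/A, transversion), 43 (U/A, transversion), 44 (C/G, transversion), 47 (G/A, transition), 48 (C/U, transition).
Of the 16 differences, 8 transitions and 8 transversions, so Ti/Tv = 8/8 = 1.000.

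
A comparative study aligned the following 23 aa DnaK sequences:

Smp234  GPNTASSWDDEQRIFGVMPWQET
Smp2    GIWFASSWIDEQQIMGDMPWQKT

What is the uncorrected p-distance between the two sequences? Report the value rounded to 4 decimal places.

Differing sites — 2:P/I; 3:N/W; 4:T/F; 9:D/I; 13:R/Q; 15:F/M; 17:V/D; 22:E/K.
There are 8 differences over 23 sites, so p = 8/23 = 0.3478.

0.3478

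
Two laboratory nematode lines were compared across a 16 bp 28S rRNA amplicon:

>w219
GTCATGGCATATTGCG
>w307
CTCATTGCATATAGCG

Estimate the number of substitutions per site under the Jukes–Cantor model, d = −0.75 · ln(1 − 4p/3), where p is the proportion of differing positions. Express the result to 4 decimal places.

Mismatches occur at site 1 (G→C), site 6 (G→T), site 13 (T→A).
p = 3/16 = 0.187500.
d = −0.75 · ln(1 − (4/3)·0.187500) = −0.75 · ln(0.750000) = −0.75 · (-0.287682) = 0.2158.

0.2158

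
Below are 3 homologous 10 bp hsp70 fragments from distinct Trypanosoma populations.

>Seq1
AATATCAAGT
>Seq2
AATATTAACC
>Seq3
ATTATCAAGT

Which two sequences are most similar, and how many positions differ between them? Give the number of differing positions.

1

Pairwise Hamming distances:
  Seq1 vs Seq2: 3
  Seq1 vs Seq3: 1
  Seq2 vs Seq3: 4
The smallest is 1, between Seq1 and Seq3.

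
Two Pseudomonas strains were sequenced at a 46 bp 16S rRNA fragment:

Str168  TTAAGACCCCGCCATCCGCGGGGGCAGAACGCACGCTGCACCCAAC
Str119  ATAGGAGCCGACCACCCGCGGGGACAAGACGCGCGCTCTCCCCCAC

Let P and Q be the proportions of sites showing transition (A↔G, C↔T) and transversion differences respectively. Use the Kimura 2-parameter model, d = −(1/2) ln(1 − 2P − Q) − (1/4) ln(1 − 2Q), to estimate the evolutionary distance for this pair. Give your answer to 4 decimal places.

0.4009

Mismatches occur at site 1 (T→A, transversion), site 4 (A→G, transition), site 7 (C→G, transversion), site 10 (C→G, transversion), site 11 (G→A, transition), site 15 (T→C, transition), site 24 (G→A, transition), site 27 (G→A, transition), site 28 (A→G, transition), site 33 (A→G, transition), site 38 (G→C, transversion), site 39 (C→T, transition), site 40 (A→C, transversion), site 44 (A→C, transversion).
Of the 14 differences, 8 transitions and 6 transversions over 46 sites: P = 8/46 = 0.173913, Q = 6/46 = 0.130435.
d = −0.5·ln(0.521739) − 0.25·ln(0.739130) = −0.5·(-0.650588) − 0.25·(-0.302281) = 0.4009.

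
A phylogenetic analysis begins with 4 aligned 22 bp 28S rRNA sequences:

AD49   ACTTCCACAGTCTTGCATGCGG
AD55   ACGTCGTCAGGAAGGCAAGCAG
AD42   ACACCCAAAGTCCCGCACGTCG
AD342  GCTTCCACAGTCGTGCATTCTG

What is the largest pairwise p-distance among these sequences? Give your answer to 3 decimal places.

0.545

Pairwise Hamming distances:
  AD49 vs AD55: 9
  AD49 vs AD42: 8
  AD49 vs AD342: 4
  AD55 vs AD42: 12
  AD55 vs AD342: 11
  AD42 vs AD342: 10
The largest is 12 mismatches, between AD55 and AD42; p = 12/22 = 0.545.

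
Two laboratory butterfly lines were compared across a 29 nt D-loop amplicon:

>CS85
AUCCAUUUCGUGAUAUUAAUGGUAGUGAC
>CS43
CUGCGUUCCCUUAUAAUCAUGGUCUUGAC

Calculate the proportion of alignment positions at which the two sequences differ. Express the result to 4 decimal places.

Mismatches occur at site 1 (A→C), site 3 (C→G), site 5 (A→G), site 8 (U→C), site 10 (G→C), site 12 (G→U), site 16 (U→A), site 18 (A→C), site 24 (A→C), site 25 (G→U).
There are 10 differences over 29 sites, so p = 10/29 = 0.3448.

0.3448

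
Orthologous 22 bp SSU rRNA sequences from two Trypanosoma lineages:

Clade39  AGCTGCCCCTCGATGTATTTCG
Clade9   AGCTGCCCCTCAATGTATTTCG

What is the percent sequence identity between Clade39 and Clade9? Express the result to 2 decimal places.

Differing sites — 12:G/A.
21 of the 22 sites match, so the percent identity is 21/22 × 100 = 95.45%.

95.45%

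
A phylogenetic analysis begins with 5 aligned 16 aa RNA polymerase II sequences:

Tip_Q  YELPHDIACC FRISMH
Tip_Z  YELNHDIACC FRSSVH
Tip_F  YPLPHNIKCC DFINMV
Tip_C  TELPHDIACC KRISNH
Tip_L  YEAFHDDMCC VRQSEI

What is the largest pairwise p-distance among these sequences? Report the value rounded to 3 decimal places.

0.750

Pairwise Hamming distances:
  Tip_Q vs Tip_Z: 3
  Tip_Q vs Tip_F: 7
  Tip_Q vs Tip_C: 3
  Tip_Q vs Tip_L: 8
  Tip_Z vs Tip_F: 10
  Tip_Z vs Tip_C: 5
  Tip_Z vs Tip_L: 8
  Tip_F vs Tip_C: 9
  Tip_F vs Tip_L: 12
  Tip_C vs Tip_L: 9
The largest is 12 mismatches, between Tip_F and Tip_L; p = 12/16 = 0.750.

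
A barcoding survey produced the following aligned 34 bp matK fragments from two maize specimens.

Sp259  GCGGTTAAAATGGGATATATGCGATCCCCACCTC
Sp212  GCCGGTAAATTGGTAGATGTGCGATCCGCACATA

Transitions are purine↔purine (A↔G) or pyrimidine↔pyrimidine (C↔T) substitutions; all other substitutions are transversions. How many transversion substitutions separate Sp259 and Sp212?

Differing sites — 3:G/C (Tv); 5:T/G (Tv); 10:A/T (Tv); 14:G/T (Tv); 16:T/G (Tv); 19:A/G (Ti); 28:C/G (Tv); 32:C/A (Tv); 34:C/A (Tv).
Of the 9 differences, 1 transition and 8 transversions, so the answer is 8.

8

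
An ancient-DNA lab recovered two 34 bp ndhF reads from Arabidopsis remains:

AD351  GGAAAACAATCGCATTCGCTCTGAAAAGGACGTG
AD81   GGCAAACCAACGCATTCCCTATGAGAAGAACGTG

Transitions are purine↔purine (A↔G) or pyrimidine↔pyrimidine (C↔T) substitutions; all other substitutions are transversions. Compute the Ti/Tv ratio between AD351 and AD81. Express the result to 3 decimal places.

The sequences differ at positions 3 (A/C, transversion), 8 (A/C, transversion), 10 (T/A, transversion), 18 (G/C, transversion), 21 (C/A, transversion), 25 (A/G, transition), 29 (G/A, transition).
Of the 7 differences, 2 transitions and 5 transversions, so Ti/Tv = 2/5 = 0.400.

0.400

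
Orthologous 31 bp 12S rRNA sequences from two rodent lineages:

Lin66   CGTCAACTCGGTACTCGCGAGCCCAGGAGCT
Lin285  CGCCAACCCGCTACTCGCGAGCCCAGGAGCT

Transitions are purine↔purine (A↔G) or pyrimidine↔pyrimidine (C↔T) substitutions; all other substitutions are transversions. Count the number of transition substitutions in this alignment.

Mismatches occur at site 3 (T→C, transition), site 8 (T→C, transition), site 11 (G→C, transversion).
Of the 3 differences, 2 transitions and 1 transversion, so the answer is 2.

2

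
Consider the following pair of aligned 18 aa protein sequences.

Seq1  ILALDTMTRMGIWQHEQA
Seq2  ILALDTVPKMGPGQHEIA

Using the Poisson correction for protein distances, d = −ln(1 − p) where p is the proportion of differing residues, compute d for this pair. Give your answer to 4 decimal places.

0.4055

Differing sites — 7:M/V; 8:T/P; 9:R/K; 12:I/P; 13:W/G; 17:Q/I.
p = 6/18 = 0.333333.
d = −ln(1 − 0.333333) = −ln(0.666667) = 0.4055.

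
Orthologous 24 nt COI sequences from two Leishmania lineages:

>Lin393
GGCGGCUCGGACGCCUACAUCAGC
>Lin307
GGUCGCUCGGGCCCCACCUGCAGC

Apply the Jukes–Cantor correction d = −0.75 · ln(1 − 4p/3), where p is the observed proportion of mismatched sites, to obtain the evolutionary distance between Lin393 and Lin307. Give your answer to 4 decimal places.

0.4408

Differing sites — 3:C/U; 4:G/C; 11:A/G; 13:G/C; 16:U/A; 17:A/C; 19:A/U; 20:U/G.
p = 8/24 = 0.333333.
d = −0.75 · ln(1 − (4/3)·0.333333) = −0.75 · ln(0.555556) = −0.75 · (-0.587786) = 0.4408.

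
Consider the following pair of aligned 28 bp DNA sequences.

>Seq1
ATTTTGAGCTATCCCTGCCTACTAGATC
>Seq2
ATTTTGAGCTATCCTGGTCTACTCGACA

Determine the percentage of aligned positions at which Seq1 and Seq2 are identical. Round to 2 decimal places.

Differing sites — 15:C/T; 16:T/G; 18:C/T; 24:A/C; 27:T/C; 28:C/A.
22 of the 28 sites match, so the percent identity is 22/28 × 100 = 78.57%.

78.57%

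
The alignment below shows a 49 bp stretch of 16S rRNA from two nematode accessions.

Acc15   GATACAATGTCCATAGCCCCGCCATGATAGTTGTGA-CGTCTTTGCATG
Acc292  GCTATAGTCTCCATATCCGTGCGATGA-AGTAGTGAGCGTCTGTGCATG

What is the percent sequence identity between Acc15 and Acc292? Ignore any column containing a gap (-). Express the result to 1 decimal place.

Excluding the 2 gap columns leaves 47 comparable sites.
Differing sites — 2:A/C; 5:C/T; 7:A/G; 9:G/C; 16:G/T; 19:C/G; 20:C/T; 23:C/G; 32:T/A; 43:T/G.
37 of the 47 comparable sites match, so the percent identity is 37/47 × 100 = 78.7%.

78.7%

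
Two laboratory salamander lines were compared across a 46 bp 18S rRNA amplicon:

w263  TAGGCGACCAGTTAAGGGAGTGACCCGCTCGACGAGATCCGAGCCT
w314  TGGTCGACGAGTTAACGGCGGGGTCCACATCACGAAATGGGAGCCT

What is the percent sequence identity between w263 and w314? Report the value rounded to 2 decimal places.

67.39%

Differing sites — 2:A/G; 4:G/T; 9:C/G; 16:G/C; 19:A/C; 21:T/G; 23:A/G; 24:C/T; 27:G/A; 29:T/A; 30:C/T; 31:G/C; 36:G/A; 39:C/G; 40:C/G.
31 of the 46 sites match, so the percent identity is 31/46 × 100 = 67.39%.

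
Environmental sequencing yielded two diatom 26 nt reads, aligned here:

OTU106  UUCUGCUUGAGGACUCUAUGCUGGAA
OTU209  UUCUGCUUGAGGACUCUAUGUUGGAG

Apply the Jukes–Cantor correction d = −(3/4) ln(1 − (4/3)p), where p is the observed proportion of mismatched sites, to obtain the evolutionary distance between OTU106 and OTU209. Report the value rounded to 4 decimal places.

0.0812

Differing sites — 21:C/U; 26:A/G.
p = 2/26 = 0.076923.
d = −0.75 · ln(1 − (4/3)·0.076923) = −0.75 · ln(0.897436) = −0.75 · (-0.108213) = 0.0812.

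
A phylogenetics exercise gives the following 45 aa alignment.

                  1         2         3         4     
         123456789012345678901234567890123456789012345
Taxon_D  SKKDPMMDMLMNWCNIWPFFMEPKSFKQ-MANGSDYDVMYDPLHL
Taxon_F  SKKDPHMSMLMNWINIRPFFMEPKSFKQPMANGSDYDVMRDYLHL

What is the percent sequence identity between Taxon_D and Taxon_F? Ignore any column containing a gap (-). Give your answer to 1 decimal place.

86.4%

Excluding the 1 gap column leaves 44 comparable sites.
The sequences differ at positions 6 (M/H), 8 (D/S), 14 (C/I), 17 (W/R), 40 (Y/R), 42 (P/Y).
38 of the 44 comparable sites match, so the percent identity is 38/44 × 100 = 86.4%.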